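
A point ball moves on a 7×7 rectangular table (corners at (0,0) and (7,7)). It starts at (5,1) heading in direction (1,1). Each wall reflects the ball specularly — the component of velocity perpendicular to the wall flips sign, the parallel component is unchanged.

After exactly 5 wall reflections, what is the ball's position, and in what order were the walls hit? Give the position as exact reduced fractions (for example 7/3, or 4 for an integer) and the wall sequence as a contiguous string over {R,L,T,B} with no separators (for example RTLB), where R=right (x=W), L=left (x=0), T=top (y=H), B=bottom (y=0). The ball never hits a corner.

1. t=2 → R at (7,3); v=(-1,1)
2. t=4 → T at (3,7); v=(-1,-1)
3. t=3 → L at (0,4); v=(1,-1)
4. t=4 → B at (4,0); v=(1,1)
5. t=3 → R at (7,3); v=(-1,1)

Final position: (7,3)
Wall sequence: RTLBR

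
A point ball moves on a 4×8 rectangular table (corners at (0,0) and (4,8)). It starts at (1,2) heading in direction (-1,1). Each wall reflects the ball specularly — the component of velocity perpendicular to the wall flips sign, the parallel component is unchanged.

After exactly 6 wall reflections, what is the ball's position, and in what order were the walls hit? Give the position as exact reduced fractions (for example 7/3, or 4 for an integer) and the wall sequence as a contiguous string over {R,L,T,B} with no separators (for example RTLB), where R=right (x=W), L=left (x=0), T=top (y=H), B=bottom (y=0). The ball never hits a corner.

1. t=1 → L at (0,3); v=(1,1)
2. t=4 → R at (4,7); v=(-1,1)
3. t=1 → T at (3,8); v=(-1,-1)
4. t=3 → L at (0,5); v=(1,-1)
5. t=4 → R at (4,1); v=(-1,-1)
6. t=1 → B at (3,0); v=(-1,1)

Final position: (3,0)
Wall sequence: LRTLRB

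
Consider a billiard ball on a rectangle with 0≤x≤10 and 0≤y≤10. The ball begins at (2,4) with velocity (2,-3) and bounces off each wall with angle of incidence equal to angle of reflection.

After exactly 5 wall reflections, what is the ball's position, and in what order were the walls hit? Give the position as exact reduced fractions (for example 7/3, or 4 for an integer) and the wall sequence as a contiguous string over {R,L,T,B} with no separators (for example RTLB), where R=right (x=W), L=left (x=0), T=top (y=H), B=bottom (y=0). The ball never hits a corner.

1. t=4/3 → B at (14/3,0); v=(2,3)
2. t=8/3 → R at (10,8); v=(-2,3)
3. t=2/3 → T at (26/3,10); v=(-2,-3)
4. t=10/3 → B at (2,0); v=(-2,3)
5. t=1 → L at (0,3); v=(2,3)

Final position: (0,3)
Wall sequence: BRTBL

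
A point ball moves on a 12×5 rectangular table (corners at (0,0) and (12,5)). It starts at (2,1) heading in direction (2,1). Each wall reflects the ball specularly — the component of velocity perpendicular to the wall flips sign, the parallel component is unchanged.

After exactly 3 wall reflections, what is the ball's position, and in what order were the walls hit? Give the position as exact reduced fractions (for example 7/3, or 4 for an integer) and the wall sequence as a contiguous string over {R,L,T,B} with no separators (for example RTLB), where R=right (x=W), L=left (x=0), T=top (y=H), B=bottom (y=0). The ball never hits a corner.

1. t=4 → T at (10,5); v=(2,-1)
2. t=1 → R at (12,4); v=(-2,-1)
3. t=4 → B at (4,0); v=(-2,1)

Final position: (4,0)
Wall sequence: TRB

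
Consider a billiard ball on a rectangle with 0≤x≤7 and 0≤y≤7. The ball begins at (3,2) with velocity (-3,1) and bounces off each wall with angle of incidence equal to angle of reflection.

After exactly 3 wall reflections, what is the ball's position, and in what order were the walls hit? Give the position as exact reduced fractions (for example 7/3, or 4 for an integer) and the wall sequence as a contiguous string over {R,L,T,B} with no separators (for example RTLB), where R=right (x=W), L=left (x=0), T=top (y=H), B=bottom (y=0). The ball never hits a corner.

Final position: (2,7)
Wall sequence: LRT

1. t=1 → L at (0,3); v=(3,1)
2. t=7/3 → R at (7,16/3); v=(-3,1)
3. t=5/3 → T at (2,7); v=(-3,-1)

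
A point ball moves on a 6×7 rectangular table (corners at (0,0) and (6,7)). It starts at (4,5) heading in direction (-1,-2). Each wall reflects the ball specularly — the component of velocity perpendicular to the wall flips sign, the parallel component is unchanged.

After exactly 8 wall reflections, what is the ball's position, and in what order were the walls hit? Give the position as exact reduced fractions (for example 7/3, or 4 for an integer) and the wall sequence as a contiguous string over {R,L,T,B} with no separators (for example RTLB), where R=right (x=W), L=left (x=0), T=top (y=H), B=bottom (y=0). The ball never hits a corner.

Final position: (1/2,0)
Wall sequence: BLTBRTLB

1. t=5/2 → B at (3/2,0); v=(-1,2)
2. t=3/2 → L at (0,3); v=(1,2)
3. t=2 → T at (2,7); v=(1,-2)
4. t=7/2 → B at (11/2,0); v=(1,2)
5. t=1/2 → R at (6,1); v=(-1,2)
6. t=3 → T at (3,7); v=(-1,-2)
7. t=3 → L at (0,1); v=(1,-2)
8. t=1/2 → B at (1/2,0); v=(1,2)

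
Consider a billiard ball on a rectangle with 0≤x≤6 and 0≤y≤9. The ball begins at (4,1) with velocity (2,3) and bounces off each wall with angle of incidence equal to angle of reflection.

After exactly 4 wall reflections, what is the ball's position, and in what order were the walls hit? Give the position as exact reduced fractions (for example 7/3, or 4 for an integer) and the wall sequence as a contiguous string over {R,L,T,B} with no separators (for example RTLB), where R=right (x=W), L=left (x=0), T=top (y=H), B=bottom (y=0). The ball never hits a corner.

1. t=1 → R at (6,4); v=(-2,3)
2. t=5/3 → T at (8/3,9); v=(-2,-3)
3. t=4/3 → L at (0,5); v=(2,-3)
4. t=5/3 → B at (10/3,0); v=(2,3)

Final position: (10/3,0)
Wall sequence: RTLB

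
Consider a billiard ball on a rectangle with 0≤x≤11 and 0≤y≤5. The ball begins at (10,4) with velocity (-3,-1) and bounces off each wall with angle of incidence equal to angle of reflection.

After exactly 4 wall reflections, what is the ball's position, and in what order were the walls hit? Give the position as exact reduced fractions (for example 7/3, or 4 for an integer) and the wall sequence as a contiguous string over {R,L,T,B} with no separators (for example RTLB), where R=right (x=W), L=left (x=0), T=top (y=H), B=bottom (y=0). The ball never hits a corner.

1. t=10/3 → L at (0,2/3); v=(3,-1)
2. t=2/3 → B at (2,0); v=(3,1)
3. t=3 → R at (11,3); v=(-3,1)
4. t=2 → T at (5,5); v=(-3,-1)

Final position: (5,5)
Wall sequence: LBRT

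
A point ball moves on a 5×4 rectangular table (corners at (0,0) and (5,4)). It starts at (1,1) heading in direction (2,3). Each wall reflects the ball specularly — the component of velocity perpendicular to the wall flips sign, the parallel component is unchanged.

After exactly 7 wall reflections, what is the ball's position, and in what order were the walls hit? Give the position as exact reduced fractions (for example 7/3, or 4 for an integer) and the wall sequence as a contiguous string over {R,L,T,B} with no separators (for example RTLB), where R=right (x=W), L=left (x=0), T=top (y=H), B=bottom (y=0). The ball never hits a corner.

Final position: (11/3,4)
Wall sequence: TRBTLBT

1. t=1 → T at (3,4); v=(2,-3)
2. t=1 → R at (5,1); v=(-2,-3)
3. t=1/3 → B at (13/3,0); v=(-2,3)
4. t=4/3 → T at (5/3,4); v=(-2,-3)
5. t=5/6 → L at (0,3/2); v=(2,-3)
6. t=1/2 → B at (1,0); v=(2,3)
7. t=4/3 → T at (11/3,4); v=(2,-3)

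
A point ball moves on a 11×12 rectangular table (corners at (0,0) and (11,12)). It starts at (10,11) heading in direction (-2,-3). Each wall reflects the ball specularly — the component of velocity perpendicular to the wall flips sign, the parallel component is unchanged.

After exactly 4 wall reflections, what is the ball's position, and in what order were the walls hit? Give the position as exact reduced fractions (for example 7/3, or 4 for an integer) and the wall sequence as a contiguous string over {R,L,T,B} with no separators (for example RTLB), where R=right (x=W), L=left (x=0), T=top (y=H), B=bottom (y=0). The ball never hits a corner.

Final position: (11,7/2)
Wall sequence: BLTR

1. t=11/3 → B at (8/3,0); v=(-2,3)
2. t=4/3 → L at (0,4); v=(2,3)
3. t=8/3 → T at (16/3,12); v=(2,-3)
4. t=17/6 → R at (11,7/2); v=(-2,-3)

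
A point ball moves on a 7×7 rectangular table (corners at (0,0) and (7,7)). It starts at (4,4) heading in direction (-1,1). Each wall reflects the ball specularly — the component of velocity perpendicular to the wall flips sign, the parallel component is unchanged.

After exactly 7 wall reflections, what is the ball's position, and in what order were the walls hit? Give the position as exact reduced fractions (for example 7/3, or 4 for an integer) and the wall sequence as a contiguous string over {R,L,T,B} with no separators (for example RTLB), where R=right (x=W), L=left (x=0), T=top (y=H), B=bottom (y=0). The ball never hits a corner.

Final position: (6,0)
Wall sequence: TLBRTLB

1. t=3 → T at (1,7); v=(-1,-1)
2. t=1 → L at (0,6); v=(1,-1)
3. t=6 → B at (6,0); v=(1,1)
4. t=1 → R at (7,1); v=(-1,1)
5. t=6 → T at (1,7); v=(-1,-1)
6. t=1 → L at (0,6); v=(1,-1)
7. t=6 → B at (6,0); v=(1,1)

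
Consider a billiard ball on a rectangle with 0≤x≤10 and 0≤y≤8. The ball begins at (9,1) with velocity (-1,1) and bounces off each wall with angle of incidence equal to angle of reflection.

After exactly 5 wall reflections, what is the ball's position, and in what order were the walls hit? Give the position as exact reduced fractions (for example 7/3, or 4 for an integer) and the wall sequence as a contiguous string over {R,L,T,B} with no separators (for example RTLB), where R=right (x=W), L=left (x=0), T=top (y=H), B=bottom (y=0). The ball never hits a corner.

Final position: (6,8)
Wall sequence: TLBRT

1. t=7 → T at (2,8); v=(-1,-1)
2. t=2 → L at (0,6); v=(1,-1)
3. t=6 → B at (6,0); v=(1,1)
4. t=4 → R at (10,4); v=(-1,1)
5. t=4 → T at (6,8); v=(-1,-1)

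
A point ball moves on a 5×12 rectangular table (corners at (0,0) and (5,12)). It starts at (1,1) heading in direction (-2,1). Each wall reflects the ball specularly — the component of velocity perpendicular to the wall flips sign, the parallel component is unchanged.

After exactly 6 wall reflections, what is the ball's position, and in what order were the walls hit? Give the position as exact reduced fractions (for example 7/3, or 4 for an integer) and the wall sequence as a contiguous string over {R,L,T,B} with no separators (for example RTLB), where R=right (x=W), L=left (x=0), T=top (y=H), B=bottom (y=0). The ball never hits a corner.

Final position: (1,12)
Wall sequence: LRLRLT

1. t=1/2 → L at (0,3/2); v=(2,1)
2. t=5/2 → R at (5,4); v=(-2,1)
3. t=5/2 → L at (0,13/2); v=(2,1)
4. t=5/2 → R at (5,9); v=(-2,1)
5. t=5/2 → L at (0,23/2); v=(2,1)
6. t=1/2 → T at (1,12); v=(2,-1)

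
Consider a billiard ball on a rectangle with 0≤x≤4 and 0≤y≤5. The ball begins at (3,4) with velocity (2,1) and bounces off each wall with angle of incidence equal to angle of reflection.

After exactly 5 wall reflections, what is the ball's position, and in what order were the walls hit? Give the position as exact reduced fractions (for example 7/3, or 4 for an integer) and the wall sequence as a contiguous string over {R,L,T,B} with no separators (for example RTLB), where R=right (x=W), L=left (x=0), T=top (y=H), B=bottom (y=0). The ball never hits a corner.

Final position: (1,0)
Wall sequence: RTLRB

1. t=1/2 → R at (4,9/2); v=(-2,1)
2. t=1/2 → T at (3,5); v=(-2,-1)
3. t=3/2 → L at (0,7/2); v=(2,-1)
4. t=2 → R at (4,3/2); v=(-2,-1)
5. t=3/2 → B at (1,0); v=(-2,1)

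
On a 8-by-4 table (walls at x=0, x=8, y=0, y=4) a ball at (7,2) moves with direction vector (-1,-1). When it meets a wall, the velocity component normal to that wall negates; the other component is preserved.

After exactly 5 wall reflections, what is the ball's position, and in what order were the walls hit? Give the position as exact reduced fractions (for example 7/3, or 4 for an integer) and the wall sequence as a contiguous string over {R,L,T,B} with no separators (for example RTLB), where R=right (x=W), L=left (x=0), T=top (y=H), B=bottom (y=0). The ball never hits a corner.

1. t=2 → B at (5,0); v=(-1,1)
2. t=4 → T at (1,4); v=(-1,-1)
3. t=1 → L at (0,3); v=(1,-1)
4. t=3 → B at (3,0); v=(1,1)
5. t=4 → T at (7,4); v=(1,-1)

Final position: (7,4)
Wall sequence: BTLBT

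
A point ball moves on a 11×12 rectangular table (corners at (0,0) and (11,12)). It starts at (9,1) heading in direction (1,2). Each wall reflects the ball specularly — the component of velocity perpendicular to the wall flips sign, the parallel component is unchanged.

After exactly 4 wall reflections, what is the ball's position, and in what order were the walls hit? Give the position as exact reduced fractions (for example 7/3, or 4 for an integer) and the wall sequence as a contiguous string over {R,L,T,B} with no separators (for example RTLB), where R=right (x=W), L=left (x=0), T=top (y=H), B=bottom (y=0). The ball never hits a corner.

Final position: (0,3)
Wall sequence: RTBL

1. t=2 → R at (11,5); v=(-1,2)
2. t=7/2 → T at (15/2,12); v=(-1,-2)
3. t=6 → B at (3/2,0); v=(-1,2)
4. t=3/2 → L at (0,3); v=(1,2)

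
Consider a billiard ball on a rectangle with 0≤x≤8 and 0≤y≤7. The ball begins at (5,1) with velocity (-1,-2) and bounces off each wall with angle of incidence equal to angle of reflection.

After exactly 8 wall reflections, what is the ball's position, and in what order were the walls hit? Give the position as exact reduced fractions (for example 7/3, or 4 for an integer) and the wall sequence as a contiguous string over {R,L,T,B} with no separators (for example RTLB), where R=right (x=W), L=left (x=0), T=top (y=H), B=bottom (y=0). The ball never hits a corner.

1. t=1/2 → B at (9/2,0); v=(-1,2)
2. t=7/2 → T at (1,7); v=(-1,-2)
3. t=1 → L at (0,5); v=(1,-2)
4. t=5/2 → B at (5/2,0); v=(1,2)
5. t=7/2 → T at (6,7); v=(1,-2)
6. t=2 → R at (8,3); v=(-1,-2)
7. t=3/2 → B at (13/2,0); v=(-1,2)
8. t=7/2 → T at (3,7); v=(-1,-2)

Final position: (3,7)
Wall sequence: BTLBTRBT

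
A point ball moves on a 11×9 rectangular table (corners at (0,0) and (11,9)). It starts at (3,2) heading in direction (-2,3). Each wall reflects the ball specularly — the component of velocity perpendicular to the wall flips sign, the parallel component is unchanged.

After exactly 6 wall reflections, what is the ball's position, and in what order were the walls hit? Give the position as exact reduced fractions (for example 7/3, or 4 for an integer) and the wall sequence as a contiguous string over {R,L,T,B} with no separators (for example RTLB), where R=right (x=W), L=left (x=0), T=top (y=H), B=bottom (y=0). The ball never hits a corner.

1. t=3/2 → L at (0,13/2); v=(2,3)
2. t=5/6 → T at (5/3,9); v=(2,-3)
3. t=3 → B at (23/3,0); v=(2,3)
4. t=5/3 → R at (11,5); v=(-2,3)
5. t=4/3 → T at (25/3,9); v=(-2,-3)
6. t=3 → B at (7/3,0); v=(-2,3)

Final position: (7/3,0)
Wall sequence: LTBRTB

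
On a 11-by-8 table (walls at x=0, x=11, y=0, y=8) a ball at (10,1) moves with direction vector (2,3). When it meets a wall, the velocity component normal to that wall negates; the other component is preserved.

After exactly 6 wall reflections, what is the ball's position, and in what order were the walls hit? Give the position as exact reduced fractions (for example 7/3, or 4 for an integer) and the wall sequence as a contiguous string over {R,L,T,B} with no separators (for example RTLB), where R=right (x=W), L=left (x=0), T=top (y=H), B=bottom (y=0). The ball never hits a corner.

1. t=1/2 → R at (11,5/2); v=(-2,3)
2. t=11/6 → T at (22/3,8); v=(-2,-3)
3. t=8/3 → B at (2,0); v=(-2,3)
4. t=1 → L at (0,3); v=(2,3)
5. t=5/3 → T at (10/3,8); v=(2,-3)
6. t=8/3 → B at (26/3,0); v=(2,3)

Final position: (26/3,0)
Wall sequence: RTBLTB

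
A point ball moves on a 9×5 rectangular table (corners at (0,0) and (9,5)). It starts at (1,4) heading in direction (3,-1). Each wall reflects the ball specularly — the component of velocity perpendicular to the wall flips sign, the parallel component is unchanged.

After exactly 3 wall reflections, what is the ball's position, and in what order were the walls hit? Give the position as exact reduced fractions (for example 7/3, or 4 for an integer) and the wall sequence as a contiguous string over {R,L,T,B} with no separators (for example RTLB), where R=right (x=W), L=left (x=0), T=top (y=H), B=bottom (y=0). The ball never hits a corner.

Final position: (0,5/3)
Wall sequence: RBL

1. t=8/3 → R at (9,4/3); v=(-3,-1)
2. t=4/3 → B at (5,0); v=(-3,1)
3. t=5/3 → L at (0,5/3); v=(3,1)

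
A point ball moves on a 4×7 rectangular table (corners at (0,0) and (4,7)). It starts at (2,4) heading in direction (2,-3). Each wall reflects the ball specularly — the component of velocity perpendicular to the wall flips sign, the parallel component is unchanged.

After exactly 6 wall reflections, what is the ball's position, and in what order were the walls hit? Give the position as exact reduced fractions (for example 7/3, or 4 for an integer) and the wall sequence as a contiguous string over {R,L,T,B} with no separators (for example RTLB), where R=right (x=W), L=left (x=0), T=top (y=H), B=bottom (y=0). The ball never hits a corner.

Final position: (2,0)
Wall sequence: RBLTRB

1. t=1 → R at (4,1); v=(-2,-3)
2. t=1/3 → B at (10/3,0); v=(-2,3)
3. t=5/3 → L at (0,5); v=(2,3)
4. t=2/3 → T at (4/3,7); v=(2,-3)
5. t=4/3 → R at (4,3); v=(-2,-3)
6. t=1 → B at (2,0); v=(-2,3)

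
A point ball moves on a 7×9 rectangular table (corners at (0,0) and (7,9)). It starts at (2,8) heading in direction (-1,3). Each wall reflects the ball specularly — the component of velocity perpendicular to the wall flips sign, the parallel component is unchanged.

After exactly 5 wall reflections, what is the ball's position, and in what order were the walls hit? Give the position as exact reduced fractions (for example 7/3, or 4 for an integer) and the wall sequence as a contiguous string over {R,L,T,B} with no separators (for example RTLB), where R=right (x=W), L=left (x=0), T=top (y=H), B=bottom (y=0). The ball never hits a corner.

1. t=1/3 → T at (5/3,9); v=(-1,-3)
2. t=5/3 → L at (0,4); v=(1,-3)
3. t=4/3 → B at (4/3,0); v=(1,3)
4. t=3 → T at (13/3,9); v=(1,-3)
5. t=8/3 → R at (7,1); v=(-1,-3)

Final position: (7,1)
Wall sequence: TLBTR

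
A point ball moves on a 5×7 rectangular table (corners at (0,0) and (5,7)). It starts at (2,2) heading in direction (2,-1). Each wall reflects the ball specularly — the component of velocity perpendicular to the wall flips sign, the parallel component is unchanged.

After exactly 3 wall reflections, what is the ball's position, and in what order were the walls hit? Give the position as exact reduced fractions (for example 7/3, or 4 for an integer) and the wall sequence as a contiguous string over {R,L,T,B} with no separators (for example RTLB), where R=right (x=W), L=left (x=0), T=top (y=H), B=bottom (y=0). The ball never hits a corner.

1. t=3/2 → R at (5,1/2); v=(-2,-1)
2. t=1/2 → B at (4,0); v=(-2,1)
3. t=2 → L at (0,2); v=(2,1)

Final position: (0,2)
Wall sequence: RBL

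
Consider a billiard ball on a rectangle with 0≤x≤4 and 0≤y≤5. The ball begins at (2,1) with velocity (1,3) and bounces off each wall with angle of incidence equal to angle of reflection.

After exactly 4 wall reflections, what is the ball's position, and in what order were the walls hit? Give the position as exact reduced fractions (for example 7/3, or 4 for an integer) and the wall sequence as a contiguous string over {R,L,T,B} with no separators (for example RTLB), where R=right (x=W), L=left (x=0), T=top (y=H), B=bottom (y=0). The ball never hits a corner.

1. t=4/3 → T at (10/3,5); v=(1,-3)
2. t=2/3 → R at (4,3); v=(-1,-3)
3. t=1 → B at (3,0); v=(-1,3)
4. t=5/3 → T at (4/3,5); v=(-1,-3)

Final position: (4/3,5)
Wall sequence: TRBT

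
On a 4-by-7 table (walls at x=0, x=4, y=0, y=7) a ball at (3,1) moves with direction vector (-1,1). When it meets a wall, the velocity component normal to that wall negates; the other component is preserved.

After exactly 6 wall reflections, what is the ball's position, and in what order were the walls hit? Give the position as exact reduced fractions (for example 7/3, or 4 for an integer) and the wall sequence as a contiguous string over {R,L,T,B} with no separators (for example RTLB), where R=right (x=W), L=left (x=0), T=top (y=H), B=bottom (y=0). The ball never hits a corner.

Final position: (4,2)
Wall sequence: LTRLBR

1. t=3 → L at (0,4); v=(1,1)
2. t=3 → T at (3,7); v=(1,-1)
3. t=1 → R at (4,6); v=(-1,-1)
4. t=4 → L at (0,2); v=(1,-1)
5. t=2 → B at (2,0); v=(1,1)
6. t=2 → R at (4,2); v=(-1,1)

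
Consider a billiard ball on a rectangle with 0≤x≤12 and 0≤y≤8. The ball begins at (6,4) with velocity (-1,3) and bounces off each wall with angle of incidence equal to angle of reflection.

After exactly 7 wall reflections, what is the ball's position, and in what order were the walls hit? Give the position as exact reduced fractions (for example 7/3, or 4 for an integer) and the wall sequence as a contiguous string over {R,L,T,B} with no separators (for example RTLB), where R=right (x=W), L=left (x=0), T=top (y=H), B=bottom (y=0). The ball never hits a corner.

Final position: (26/3,0)
Wall sequence: TBLTBTB

1. t=4/3 → T at (14/3,8); v=(-1,-3)
2. t=8/3 → B at (2,0); v=(-1,3)
3. t=2 → L at (0,6); v=(1,3)
4. t=2/3 → T at (2/3,8); v=(1,-3)
5. t=8/3 → B at (10/3,0); v=(1,3)
6. t=8/3 → T at (6,8); v=(1,-3)
7. t=8/3 → B at (26/3,0); v=(1,3)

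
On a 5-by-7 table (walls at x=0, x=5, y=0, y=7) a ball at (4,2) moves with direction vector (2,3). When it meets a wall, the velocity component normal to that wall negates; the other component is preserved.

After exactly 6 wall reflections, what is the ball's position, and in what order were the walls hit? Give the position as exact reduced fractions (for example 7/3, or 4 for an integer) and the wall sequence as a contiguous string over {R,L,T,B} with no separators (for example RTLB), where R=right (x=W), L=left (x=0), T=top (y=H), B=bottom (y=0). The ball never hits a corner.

1. t=1/2 → R at (5,7/2); v=(-2,3)
2. t=7/6 → T at (8/3,7); v=(-2,-3)
3. t=4/3 → L at (0,3); v=(2,-3)
4. t=1 → B at (2,0); v=(2,3)
5. t=3/2 → R at (5,9/2); v=(-2,3)
6. t=5/6 → T at (10/3,7); v=(-2,-3)

Final position: (10/3,7)
Wall sequence: RTLBRT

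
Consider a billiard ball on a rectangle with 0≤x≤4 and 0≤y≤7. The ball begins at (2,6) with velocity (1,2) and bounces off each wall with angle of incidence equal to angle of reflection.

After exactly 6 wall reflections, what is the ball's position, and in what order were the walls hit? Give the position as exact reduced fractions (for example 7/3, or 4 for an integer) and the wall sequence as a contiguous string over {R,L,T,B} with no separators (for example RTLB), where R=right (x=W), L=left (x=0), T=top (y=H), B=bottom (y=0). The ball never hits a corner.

1. t=1/2 → T at (5/2,7); v=(1,-2)
2. t=3/2 → R at (4,4); v=(-1,-2)
3. t=2 → B at (2,0); v=(-1,2)
4. t=2 → L at (0,4); v=(1,2)
5. t=3/2 → T at (3/2,7); v=(1,-2)
6. t=5/2 → R at (4,2); v=(-1,-2)

Final position: (4,2)
Wall sequence: TRBLTR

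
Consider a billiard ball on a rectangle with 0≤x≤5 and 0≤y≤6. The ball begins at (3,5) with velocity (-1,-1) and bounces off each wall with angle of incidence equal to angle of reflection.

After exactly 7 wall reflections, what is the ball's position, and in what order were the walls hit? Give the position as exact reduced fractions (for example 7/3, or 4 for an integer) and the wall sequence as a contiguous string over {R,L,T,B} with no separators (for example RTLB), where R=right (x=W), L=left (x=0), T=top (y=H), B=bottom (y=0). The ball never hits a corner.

1. t=3 → L at (0,2); v=(1,-1)
2. t=2 → B at (2,0); v=(1,1)
3. t=3 → R at (5,3); v=(-1,1)
4. t=3 → T at (2,6); v=(-1,-1)
5. t=2 → L at (0,4); v=(1,-1)
6. t=4 → B at (4,0); v=(1,1)
7. t=1 → R at (5,1); v=(-1,1)

Final position: (5,1)
Wall sequence: LBRTLBR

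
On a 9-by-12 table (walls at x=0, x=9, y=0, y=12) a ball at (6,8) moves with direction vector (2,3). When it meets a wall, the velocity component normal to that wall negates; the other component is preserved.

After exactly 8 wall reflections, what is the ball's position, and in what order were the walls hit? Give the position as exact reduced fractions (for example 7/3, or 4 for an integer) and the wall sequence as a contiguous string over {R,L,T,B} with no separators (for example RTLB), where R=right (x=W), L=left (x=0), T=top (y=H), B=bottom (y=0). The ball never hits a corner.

1. t=4/3 → T at (26/3,12); v=(2,-3)
2. t=1/6 → R at (9,23/2); v=(-2,-3)
3. t=23/6 → B at (4/3,0); v=(-2,3)
4. t=2/3 → L at (0,2); v=(2,3)
5. t=10/3 → T at (20/3,12); v=(2,-3)
6. t=7/6 → R at (9,17/2); v=(-2,-3)
7. t=17/6 → B at (10/3,0); v=(-2,3)
8. t=5/3 → L at (0,5); v=(2,3)

Final position: (0,5)
Wall sequence: TRBLTRBL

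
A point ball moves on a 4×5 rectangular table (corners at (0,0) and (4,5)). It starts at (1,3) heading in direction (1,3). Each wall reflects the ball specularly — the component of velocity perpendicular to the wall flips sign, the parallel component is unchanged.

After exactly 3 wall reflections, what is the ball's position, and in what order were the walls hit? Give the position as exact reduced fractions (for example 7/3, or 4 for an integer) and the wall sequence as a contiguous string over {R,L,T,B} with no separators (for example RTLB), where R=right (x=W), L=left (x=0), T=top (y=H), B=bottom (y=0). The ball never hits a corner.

Final position: (4,2)
Wall sequence: TBR

1. t=2/3 → T at (5/3,5); v=(1,-3)
2. t=5/3 → B at (10/3,0); v=(1,3)
3. t=2/3 → R at (4,2); v=(-1,3)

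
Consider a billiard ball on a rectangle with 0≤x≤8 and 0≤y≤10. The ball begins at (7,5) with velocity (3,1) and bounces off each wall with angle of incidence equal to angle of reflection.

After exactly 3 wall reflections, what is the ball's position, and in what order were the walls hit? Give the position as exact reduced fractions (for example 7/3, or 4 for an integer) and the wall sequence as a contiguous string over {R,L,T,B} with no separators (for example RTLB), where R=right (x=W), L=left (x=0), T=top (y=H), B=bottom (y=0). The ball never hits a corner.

Final position: (6,10)
Wall sequence: RLT

1. t=1/3 → R at (8,16/3); v=(-3,1)
2. t=8/3 → L at (0,8); v=(3,1)
3. t=2 → T at (6,10); v=(3,-1)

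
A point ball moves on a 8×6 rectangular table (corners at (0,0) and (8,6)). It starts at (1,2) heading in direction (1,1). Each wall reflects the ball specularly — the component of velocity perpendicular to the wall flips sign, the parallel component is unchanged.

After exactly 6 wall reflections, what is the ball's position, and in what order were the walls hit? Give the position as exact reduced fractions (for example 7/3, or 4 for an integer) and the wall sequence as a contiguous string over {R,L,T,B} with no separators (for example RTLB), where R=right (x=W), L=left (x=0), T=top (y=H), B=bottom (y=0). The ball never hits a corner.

Final position: (7,0)
Wall sequence: TRBLTB

1. t=4 → T at (5,6); v=(1,-1)
2. t=3 → R at (8,3); v=(-1,-1)
3. t=3 → B at (5,0); v=(-1,1)
4. t=5 → L at (0,5); v=(1,1)
5. t=1 → T at (1,6); v=(1,-1)
6. t=6 → B at (7,0); v=(1,1)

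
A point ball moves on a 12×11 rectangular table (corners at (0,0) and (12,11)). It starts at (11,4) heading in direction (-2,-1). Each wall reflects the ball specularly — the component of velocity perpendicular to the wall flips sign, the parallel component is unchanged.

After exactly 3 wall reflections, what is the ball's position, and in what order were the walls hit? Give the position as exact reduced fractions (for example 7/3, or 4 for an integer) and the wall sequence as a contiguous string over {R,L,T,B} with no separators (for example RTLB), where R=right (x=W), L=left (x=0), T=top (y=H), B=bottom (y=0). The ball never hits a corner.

Final position: (12,15/2)
Wall sequence: BLR

1. t=4 → B at (3,0); v=(-2,1)
2. t=3/2 → L at (0,3/2); v=(2,1)
3. t=6 → R at (12,15/2); v=(-2,1)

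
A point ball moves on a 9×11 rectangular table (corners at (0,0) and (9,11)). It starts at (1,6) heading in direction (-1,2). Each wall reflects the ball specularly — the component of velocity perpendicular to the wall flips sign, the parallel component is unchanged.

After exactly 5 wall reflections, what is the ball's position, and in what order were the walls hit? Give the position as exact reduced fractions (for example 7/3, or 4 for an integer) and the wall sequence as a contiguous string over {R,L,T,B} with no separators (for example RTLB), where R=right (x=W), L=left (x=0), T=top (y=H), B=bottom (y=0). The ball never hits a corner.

Final position: (11/2,11)
Wall sequence: LTBRT

1. t=1 → L at (0,8); v=(1,2)
2. t=3/2 → T at (3/2,11); v=(1,-2)
3. t=11/2 → B at (7,0); v=(1,2)
4. t=2 → R at (9,4); v=(-1,2)
5. t=7/2 → T at (11/2,11); v=(-1,-2)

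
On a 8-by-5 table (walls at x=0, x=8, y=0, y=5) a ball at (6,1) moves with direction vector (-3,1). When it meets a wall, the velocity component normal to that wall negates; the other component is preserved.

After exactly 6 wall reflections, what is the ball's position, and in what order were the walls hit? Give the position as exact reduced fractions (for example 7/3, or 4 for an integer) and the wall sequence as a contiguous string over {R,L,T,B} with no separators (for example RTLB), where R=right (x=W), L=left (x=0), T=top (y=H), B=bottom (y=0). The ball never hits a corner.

1. t=2 → L at (0,3); v=(3,1)
2. t=2 → T at (6,5); v=(3,-1)
3. t=2/3 → R at (8,13/3); v=(-3,-1)
4. t=8/3 → L at (0,5/3); v=(3,-1)
5. t=5/3 → B at (5,0); v=(3,1)
6. t=1 → R at (8,1); v=(-3,1)

Final position: (8,1)
Wall sequence: LTRLBR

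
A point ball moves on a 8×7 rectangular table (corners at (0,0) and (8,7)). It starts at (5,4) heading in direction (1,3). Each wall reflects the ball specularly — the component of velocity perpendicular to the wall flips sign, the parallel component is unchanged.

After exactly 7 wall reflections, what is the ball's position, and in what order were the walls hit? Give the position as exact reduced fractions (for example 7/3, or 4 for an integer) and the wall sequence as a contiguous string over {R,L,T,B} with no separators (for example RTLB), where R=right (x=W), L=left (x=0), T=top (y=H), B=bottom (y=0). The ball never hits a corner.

1. t=1 → T at (6,7); v=(1,-3)
2. t=2 → R at (8,1); v=(-1,-3)
3. t=1/3 → B at (23/3,0); v=(-1,3)
4. t=7/3 → T at (16/3,7); v=(-1,-3)
5. t=7/3 → B at (3,0); v=(-1,3)
6. t=7/3 → T at (2/3,7); v=(-1,-3)
7. t=2/3 → L at (0,5); v=(1,-3)

Final position: (0,5)
Wall sequence: TRBTBTL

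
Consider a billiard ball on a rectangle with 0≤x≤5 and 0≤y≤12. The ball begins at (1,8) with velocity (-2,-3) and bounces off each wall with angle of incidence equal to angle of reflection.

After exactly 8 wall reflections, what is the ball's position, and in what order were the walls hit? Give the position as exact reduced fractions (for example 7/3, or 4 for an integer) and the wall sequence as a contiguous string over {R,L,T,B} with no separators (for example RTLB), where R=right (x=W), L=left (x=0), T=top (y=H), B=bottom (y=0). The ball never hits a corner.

1. t=1/2 → L at (0,13/2); v=(2,-3)
2. t=13/6 → B at (13/3,0); v=(2,3)
3. t=1/3 → R at (5,1); v=(-2,3)
4. t=5/2 → L at (0,17/2); v=(2,3)
5. t=7/6 → T at (7/3,12); v=(2,-3)
6. t=4/3 → R at (5,8); v=(-2,-3)
7. t=5/2 → L at (0,1/2); v=(2,-3)
8. t=1/6 → B at (1/3,0); v=(2,3)

Final position: (1/3,0)
Wall sequence: LBRLTRLB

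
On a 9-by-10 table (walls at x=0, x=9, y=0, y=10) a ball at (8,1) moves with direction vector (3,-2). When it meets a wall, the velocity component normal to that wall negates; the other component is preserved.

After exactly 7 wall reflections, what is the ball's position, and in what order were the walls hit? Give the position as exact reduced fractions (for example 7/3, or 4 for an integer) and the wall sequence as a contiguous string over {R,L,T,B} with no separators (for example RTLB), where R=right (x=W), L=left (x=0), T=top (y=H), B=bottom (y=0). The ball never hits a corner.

Final position: (7/2,0)
Wall sequence: RBLTRLB

1. t=1/3 → R at (9,1/3); v=(-3,-2)
2. t=1/6 → B at (17/2,0); v=(-3,2)
3. t=17/6 → L at (0,17/3); v=(3,2)
4. t=13/6 → T at (13/2,10); v=(3,-2)
5. t=5/6 → R at (9,25/3); v=(-3,-2)
6. t=3 → L at (0,7/3); v=(3,-2)
7. t=7/6 → B at (7/2,0); v=(3,2)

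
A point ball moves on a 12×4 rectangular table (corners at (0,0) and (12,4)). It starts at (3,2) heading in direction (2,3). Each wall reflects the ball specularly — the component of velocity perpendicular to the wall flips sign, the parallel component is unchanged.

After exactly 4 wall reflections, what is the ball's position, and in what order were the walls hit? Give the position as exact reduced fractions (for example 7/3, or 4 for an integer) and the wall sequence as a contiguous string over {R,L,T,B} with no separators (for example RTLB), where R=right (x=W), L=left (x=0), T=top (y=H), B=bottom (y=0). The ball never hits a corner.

1. t=2/3 → T at (13/3,4); v=(2,-3)
2. t=4/3 → B at (7,0); v=(2,3)
3. t=4/3 → T at (29/3,4); v=(2,-3)
4. t=7/6 → R at (12,1/2); v=(-2,-3)

Final position: (12,1/2)
Wall sequence: TBTR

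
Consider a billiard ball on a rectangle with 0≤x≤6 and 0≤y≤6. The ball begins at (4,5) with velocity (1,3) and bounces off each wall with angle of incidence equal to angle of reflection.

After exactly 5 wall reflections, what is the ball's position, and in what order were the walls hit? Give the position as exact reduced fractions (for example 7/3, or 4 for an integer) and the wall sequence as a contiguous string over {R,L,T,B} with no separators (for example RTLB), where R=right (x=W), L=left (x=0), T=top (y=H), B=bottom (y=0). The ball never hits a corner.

Final position: (5/3,0)
Wall sequence: TRBTB

1. t=1/3 → T at (13/3,6); v=(1,-3)
2. t=5/3 → R at (6,1); v=(-1,-3)
3. t=1/3 → B at (17/3,0); v=(-1,3)
4. t=2 → T at (11/3,6); v=(-1,-3)
5. t=2 → B at (5/3,0); v=(-1,3)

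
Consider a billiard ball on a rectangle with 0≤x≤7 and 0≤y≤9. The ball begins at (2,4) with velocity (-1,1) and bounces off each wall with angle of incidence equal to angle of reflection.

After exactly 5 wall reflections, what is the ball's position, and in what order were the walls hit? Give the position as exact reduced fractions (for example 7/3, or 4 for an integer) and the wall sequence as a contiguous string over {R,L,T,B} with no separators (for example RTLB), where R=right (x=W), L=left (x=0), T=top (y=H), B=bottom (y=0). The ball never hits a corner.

1. t=2 → L at (0,6); v=(1,1)
2. t=3 → T at (3,9); v=(1,-1)
3. t=4 → R at (7,5); v=(-1,-1)
4. t=5 → B at (2,0); v=(-1,1)
5. t=2 → L at (0,2); v=(1,1)

Final position: (0,2)
Wall sequence: LTRBL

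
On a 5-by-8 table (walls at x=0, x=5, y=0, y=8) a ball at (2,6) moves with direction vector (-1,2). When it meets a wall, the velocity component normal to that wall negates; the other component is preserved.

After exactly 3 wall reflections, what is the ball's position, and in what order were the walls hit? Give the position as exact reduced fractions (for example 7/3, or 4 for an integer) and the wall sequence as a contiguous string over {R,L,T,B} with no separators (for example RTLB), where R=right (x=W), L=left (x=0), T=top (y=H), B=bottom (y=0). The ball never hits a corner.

1. t=1 → T at (1,8); v=(-1,-2)
2. t=1 → L at (0,6); v=(1,-2)
3. t=3 → B at (3,0); v=(1,2)

Final position: (3,0)
Wall sequence: TLB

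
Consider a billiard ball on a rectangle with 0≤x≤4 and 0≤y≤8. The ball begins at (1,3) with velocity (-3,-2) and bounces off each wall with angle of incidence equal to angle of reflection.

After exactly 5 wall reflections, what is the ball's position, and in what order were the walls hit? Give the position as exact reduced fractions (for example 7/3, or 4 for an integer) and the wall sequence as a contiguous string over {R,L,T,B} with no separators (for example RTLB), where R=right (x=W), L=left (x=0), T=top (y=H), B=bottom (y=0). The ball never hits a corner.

Final position: (4,17/3)
Wall sequence: LBRLR

1. t=1/3 → L at (0,7/3); v=(3,-2)
2. t=7/6 → B at (7/2,0); v=(3,2)
3. t=1/6 → R at (4,1/3); v=(-3,2)
4. t=4/3 → L at (0,3); v=(3,2)
5. t=4/3 → R at (4,17/3); v=(-3,2)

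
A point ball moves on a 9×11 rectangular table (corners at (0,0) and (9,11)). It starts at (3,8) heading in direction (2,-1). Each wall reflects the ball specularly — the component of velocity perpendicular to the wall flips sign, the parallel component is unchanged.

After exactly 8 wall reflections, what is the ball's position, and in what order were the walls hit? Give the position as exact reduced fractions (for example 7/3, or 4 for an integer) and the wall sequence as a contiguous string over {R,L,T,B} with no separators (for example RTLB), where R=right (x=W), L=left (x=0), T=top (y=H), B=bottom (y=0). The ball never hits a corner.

Final position: (0,9/2)
Wall sequence: RLBRLTRL

1. t=3 → R at (9,5); v=(-2,-1)
2. t=9/2 → L at (0,1/2); v=(2,-1)
3. t=1/2 → B at (1,0); v=(2,1)
4. t=4 → R at (9,4); v=(-2,1)
5. t=9/2 → L at (0,17/2); v=(2,1)
6. t=5/2 → T at (5,11); v=(2,-1)
7. t=2 → R at (9,9); v=(-2,-1)
8. t=9/2 → L at (0,9/2); v=(2,-1)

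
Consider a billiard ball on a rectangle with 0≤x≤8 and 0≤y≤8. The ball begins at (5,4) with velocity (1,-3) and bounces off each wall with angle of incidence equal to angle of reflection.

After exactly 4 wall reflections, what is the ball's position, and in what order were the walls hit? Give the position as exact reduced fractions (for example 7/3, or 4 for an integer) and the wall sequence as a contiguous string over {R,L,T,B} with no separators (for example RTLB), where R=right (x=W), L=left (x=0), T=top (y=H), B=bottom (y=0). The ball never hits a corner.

1. t=4/3 → B at (19/3,0); v=(1,3)
2. t=5/3 → R at (8,5); v=(-1,3)
3. t=1 → T at (7,8); v=(-1,-3)
4. t=8/3 → B at (13/3,0); v=(-1,3)

Final position: (13/3,0)
Wall sequence: BRTB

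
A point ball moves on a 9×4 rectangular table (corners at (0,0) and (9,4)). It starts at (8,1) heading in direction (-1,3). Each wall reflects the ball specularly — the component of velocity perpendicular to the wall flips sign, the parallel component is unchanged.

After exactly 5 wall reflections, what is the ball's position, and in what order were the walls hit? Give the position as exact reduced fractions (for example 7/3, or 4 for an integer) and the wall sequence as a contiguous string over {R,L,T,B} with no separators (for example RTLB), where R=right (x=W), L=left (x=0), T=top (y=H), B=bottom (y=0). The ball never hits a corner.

Final position: (5/3,4)
Wall sequence: TBTBT

1. t=1 → T at (7,4); v=(-1,-3)
2. t=4/3 → B at (17/3,0); v=(-1,3)
3. t=4/3 → T at (13/3,4); v=(-1,-3)
4. t=4/3 → B at (3,0); v=(-1,3)
5. t=4/3 → T at (5/3,4); v=(-1,-3)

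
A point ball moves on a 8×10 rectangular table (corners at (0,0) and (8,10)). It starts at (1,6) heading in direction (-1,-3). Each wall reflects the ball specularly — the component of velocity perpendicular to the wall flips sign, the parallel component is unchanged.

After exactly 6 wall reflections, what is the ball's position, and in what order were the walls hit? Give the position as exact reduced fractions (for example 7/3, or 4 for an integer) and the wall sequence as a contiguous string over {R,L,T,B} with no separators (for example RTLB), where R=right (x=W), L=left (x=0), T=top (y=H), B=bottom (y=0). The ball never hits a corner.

1. t=1 → L at (0,3); v=(1,-3)
2. t=1 → B at (1,0); v=(1,3)
3. t=10/3 → T at (13/3,10); v=(1,-3)
4. t=10/3 → B at (23/3,0); v=(1,3)
5. t=1/3 → R at (8,1); v=(-1,3)
6. t=3 → T at (5,10); v=(-1,-3)

Final position: (5,10)
Wall sequence: LBTBRT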